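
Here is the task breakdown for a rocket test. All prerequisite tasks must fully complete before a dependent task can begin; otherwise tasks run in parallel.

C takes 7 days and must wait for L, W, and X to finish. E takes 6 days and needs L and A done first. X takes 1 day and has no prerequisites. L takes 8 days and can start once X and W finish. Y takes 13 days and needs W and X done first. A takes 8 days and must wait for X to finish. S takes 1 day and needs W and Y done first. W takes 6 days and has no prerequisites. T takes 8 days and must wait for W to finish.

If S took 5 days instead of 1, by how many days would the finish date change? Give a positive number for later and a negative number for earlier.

3

Critical path before the change: W→L→C = 6+8+7 = 21 giving 21 days.
The longest path through S is only 20 days, so S has float 1.
The binding chain switches to W→Y→S = 6+13+5 = 24; finish 24 days.
Change in finish: 24 − 21 = +3 days.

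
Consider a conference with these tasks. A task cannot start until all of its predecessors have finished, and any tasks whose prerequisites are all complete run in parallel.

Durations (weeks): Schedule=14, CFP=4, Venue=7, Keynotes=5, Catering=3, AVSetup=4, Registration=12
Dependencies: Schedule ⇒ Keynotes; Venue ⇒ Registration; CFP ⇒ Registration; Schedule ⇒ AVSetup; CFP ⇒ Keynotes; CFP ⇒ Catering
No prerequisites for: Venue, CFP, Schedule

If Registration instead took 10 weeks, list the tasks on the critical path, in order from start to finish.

Actual critical path: Venue→Registration = 7+12 = 19 ⇒ 19 weeks.
Since Registration is critical, the -2 change carries straight to that chain (now 17 weeks).
The binding chain switches to Schedule→Keynotes = 14+5 = 19; finish 19 weeks.

Schedule, Keynotes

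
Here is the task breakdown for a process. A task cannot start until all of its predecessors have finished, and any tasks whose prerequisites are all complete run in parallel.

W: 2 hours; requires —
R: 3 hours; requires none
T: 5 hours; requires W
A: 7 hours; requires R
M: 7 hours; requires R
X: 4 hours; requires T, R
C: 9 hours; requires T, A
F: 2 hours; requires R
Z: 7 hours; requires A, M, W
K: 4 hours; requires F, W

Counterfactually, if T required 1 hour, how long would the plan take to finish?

Baseline: R→A→C = 3+7+9 = 19 → 19 hours.
T has 3 hours of float (longest path through it is 16).
The critical path is still R→A→C; finish is now 19 hours.

19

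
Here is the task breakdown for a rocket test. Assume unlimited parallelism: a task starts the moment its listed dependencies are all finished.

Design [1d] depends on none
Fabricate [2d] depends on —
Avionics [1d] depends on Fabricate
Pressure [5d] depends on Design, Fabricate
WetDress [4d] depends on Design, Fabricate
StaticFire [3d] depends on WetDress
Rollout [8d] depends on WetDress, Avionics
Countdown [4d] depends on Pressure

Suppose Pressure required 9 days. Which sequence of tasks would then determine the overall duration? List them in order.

As given, the longest chain is Fabricate→WetDress→Rollout = 2+4+8 = 14, so the finish is 14 days.
Pressure is off the critical path — its longest chain is 11 days, giving 3 of slack.
Now Fabricate→Pressure→Countdown = 2+9+4 = 15 is longest, so the finish becomes 15 days.

Fabricate, Pressure, Countdown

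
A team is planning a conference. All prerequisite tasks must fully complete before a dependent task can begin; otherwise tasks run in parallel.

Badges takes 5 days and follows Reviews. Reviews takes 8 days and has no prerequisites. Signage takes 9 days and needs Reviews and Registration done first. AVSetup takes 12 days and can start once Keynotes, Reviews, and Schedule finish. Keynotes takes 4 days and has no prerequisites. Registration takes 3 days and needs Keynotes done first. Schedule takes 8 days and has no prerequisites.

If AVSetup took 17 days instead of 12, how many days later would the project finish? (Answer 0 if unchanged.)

5

Critical path before the change: Reviews→AVSetup = 8+12 = 20 giving 20 days.
Since AVSetup is critical, the +5 change carries straight to that chain (now 25 days).
That remains the longest chain; total 25 days.
Change in finish: 25 − 20 = +5 days.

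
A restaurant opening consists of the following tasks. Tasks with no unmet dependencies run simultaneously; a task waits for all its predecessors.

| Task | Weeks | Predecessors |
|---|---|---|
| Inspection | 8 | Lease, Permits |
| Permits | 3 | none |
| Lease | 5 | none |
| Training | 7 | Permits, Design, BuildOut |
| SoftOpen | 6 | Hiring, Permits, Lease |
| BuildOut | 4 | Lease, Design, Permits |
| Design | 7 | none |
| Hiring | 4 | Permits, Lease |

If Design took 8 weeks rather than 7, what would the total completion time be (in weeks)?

19

Critical path before the change: Design→BuildOut→Training = 7+4+7 = 18 giving 18 weeks.
Design is on the critical path; changing it to 8 makes that path 19 weeks.
That remains the longest chain; total 19 weeks.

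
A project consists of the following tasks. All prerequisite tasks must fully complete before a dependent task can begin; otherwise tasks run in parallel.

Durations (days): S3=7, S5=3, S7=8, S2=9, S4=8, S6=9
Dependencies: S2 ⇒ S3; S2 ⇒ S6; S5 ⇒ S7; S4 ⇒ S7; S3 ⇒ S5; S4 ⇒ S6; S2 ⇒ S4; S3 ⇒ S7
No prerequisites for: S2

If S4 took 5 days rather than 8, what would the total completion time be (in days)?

27

Baseline: S2→S3→S5→S7 = 9+7+3+8 = 27 → 27 days.
S4 is off the critical path — its longest chain is 26 days, giving 1 of slack.
That remains the longest chain; total 27 days.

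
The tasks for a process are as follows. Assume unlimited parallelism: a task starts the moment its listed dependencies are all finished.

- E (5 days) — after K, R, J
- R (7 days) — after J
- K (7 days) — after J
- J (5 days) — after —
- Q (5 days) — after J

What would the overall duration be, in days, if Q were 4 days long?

17

Actual critical path: J→R→E = 5+7+5 = 17 ⇒ 17 days.
Q is off the critical path — its longest chain is 10 days, giving 7 of slack.
No other chain overtakes it, so the finish is 17 days.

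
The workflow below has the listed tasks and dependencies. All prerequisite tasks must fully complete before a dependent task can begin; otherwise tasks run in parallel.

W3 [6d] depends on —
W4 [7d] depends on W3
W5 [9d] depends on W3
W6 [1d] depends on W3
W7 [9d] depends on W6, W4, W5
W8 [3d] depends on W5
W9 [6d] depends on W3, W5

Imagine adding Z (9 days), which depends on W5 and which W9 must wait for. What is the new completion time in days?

30

Originally the schedule takes 24 days.
With Z inserted, W9 now waits for max(W3, W5, Z).
New critical path: W3→W5→Z→W9 = 6+9+9+6 = 30 ⇒ 30 days.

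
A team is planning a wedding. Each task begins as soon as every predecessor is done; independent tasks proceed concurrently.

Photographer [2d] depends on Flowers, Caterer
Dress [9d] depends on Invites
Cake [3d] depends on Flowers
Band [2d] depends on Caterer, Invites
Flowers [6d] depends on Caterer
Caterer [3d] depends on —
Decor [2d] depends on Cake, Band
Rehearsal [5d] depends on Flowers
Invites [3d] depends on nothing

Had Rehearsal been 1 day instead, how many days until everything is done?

14

The binding path is Caterer→Flowers→Rehearsal = 3+6+5 = 14; finish at 14 days.
Rehearsal is on the critical path; changing it to 1 makes that path 10 days.
Now Caterer→Flowers→Cake→Decor = 3+6+3+2 = 14 is longest, so the finish becomes 14 days.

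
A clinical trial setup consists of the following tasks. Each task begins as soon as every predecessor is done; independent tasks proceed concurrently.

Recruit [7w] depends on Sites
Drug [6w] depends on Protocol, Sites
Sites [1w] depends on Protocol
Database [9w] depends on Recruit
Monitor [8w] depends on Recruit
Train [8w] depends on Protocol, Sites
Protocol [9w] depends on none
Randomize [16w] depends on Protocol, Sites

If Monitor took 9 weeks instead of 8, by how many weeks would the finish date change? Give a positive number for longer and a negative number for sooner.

0

As given, the longest chain is Protocol→Sites→Recruit→Database = 9+1+7+9 = 26, so the finish is 26 weeks.
Monitor is off the critical path — its longest chain is 25 weeks, giving 1 of slack.
The critical path is still Protocol→Sites→Recruit→Database; finish is now 26 weeks.
Change in finish: 26 − 26 = +0 weeks.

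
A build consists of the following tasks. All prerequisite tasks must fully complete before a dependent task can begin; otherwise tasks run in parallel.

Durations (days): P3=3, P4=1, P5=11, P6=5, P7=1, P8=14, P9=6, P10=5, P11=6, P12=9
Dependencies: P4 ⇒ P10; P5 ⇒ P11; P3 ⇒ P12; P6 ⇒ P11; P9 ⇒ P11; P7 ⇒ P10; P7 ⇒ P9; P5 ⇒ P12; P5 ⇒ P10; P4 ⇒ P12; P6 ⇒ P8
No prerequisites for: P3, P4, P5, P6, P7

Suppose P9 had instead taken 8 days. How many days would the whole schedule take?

20

The binding path is P5→P12 = 11+9 = 20; finish at 20 days.
P9 is off the critical path — its longest chain is 13 days, giving 7 of slack.
That remains the longest chain; total 20 days.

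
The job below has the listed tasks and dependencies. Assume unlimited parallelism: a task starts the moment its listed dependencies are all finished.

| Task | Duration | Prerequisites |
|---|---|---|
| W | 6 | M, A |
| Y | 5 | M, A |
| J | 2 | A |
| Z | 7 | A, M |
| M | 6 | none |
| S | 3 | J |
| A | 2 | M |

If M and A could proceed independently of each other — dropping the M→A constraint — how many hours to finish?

13

Original critical path: M→A→Z = 6+2+7 = 15 ⇒ 15 hours.
Without M→A, A's earliest start moves from 6 to 0.
The longest chain is now M→Z = 6+7 = 13, so the job takes 13 hours.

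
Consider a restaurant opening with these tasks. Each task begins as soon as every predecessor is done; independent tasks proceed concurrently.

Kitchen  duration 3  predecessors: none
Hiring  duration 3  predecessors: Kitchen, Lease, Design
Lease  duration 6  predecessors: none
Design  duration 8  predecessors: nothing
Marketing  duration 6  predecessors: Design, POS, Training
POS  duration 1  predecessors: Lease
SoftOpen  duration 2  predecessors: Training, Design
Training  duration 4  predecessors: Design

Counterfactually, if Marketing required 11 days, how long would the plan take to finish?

The binding path is Design→Training→Marketing = 8+4+6 = 18; finish at 18 days.
Since Marketing is critical, the +5 change carries straight to that chain (now 23 days).
That remains the longest chain; total 23 days.

23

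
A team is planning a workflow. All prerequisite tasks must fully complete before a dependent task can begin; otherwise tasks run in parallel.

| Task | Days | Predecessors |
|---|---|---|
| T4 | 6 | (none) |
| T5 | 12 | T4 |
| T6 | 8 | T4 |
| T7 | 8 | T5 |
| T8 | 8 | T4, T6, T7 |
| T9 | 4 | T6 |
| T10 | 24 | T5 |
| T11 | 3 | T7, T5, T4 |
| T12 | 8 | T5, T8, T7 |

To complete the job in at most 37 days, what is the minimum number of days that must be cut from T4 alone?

Current finish: 42 days; target: 37.
T4 is on every critical path, so each day cut from T4 cuts the finish by one (this holds down to a finish of 37).
Need 42 − 37 = 5 days off T4 → T4 becomes 1 day, finish becomes 37.

5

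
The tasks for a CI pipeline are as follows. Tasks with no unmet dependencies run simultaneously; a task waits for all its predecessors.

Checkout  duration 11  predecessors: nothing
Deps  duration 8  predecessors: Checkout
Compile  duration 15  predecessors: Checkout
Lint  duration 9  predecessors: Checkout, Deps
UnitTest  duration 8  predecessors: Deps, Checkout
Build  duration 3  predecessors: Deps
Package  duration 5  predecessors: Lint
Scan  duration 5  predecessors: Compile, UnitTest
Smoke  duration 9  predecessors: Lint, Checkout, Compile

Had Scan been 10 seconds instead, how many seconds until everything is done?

Baseline: Checkout→Deps→Lint→Smoke = 11+8+9+9 = 37 → 37 seconds.
Scan is off the critical path — its longest chain is 32 seconds, giving 5 of slack.
The critical path is still Checkout→Deps→Lint→Smoke; finish is now 37 seconds.

37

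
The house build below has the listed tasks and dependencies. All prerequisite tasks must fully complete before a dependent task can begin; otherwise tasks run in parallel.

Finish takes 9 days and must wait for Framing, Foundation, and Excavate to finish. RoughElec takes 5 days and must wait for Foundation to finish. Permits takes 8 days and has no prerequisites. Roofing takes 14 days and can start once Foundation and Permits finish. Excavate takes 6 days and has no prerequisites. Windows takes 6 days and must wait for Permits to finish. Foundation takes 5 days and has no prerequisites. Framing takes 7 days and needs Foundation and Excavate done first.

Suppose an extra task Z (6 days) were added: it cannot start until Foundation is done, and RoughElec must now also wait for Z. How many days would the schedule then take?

Originally the schedule takes 22 days.
With Z inserted, RoughElec now waits for max(Foundation, Z).
New critical path: Permits→Roofing = 8+14 = 22 ⇒ 22 days.

22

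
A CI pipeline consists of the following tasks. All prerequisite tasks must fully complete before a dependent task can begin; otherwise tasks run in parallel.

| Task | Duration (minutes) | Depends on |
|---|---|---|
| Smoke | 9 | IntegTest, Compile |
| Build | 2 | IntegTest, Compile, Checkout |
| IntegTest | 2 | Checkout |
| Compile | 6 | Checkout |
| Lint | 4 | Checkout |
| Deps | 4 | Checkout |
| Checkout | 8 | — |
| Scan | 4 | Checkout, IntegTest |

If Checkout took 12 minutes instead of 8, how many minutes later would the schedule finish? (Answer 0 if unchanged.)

As given, the longest chain is Checkout→Compile→Smoke = 8+6+9 = 23, so the finish is 23 minutes.
Checkout is on the critical path; changing it to 12 makes that path 27 minutes.
That remains the longest chain; total 27 minutes.
Change in finish: 27 − 23 = +4 minutes.

4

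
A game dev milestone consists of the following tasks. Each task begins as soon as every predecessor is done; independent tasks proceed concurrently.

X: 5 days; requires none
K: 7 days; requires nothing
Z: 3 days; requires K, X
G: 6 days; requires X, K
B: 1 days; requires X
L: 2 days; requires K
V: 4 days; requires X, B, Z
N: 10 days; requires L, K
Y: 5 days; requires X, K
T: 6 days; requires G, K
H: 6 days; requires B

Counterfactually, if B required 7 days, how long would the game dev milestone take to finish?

As given, the longest chain is K→G→T = 7+6+6 = 19, so the finish is 19 days.
The longest path through B is only 12 days, so B has float 7.
No other chain overtakes it, so the finish is 19 days.

19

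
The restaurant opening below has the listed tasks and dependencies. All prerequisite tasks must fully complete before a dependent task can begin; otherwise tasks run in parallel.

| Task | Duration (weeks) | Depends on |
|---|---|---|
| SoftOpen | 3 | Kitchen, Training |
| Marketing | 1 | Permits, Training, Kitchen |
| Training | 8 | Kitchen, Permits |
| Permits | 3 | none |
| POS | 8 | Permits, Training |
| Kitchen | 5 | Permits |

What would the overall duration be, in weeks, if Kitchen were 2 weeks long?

The binding path is Permits→Kitchen→Training→POS = 3+5+8+8 = 24; finish at 24 weeks.
Since Kitchen is critical, the -3 change carries straight to that chain (now 21 weeks).
No other chain overtakes it, so the finish is 21 weeks.

21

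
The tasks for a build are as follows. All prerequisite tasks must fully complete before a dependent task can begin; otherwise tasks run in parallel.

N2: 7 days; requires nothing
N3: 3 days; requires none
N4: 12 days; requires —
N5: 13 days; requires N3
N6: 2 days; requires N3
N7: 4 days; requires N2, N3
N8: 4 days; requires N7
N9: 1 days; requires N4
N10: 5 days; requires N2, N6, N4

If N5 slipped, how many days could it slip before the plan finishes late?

1

Critical path: N4→N10 = 12+5 = 17, so the finish is 17 days.
N5 finishes as early as 16 and must finish by 17.
Slack of N5 = 4 − 3 = 1 day.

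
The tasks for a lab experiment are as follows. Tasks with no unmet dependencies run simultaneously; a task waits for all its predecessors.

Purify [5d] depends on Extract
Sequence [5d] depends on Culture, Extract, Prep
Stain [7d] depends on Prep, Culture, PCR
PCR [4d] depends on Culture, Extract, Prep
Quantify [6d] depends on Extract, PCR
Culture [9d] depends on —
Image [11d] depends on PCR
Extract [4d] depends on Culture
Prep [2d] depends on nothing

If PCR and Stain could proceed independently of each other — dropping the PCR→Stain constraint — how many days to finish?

Original critical path: Culture→Extract→PCR→Image = 9+4+4+11 = 28 ⇒ 28 days.
Without PCR→Stain, Stain's earliest start moves from 17 to 9.
The longest chain is now Culture→Extract→PCR→Image = 9+4+4+11 = 28, so the plan takes 28 days.

28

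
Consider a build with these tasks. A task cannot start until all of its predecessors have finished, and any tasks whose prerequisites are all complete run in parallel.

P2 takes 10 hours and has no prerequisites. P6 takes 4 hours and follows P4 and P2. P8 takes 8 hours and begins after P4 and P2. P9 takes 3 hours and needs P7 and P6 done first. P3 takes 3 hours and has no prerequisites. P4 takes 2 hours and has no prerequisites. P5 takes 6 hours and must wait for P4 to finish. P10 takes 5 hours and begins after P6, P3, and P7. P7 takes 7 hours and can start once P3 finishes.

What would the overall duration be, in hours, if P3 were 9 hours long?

Critical path before the change: P2→P6→P10 = 10+4+5 = 19 giving 19 hours.
P3 is off the critical path — its longest chain is 15 hours, giving 4 of slack.
The binding chain switches to P3→P7→P10 = 9+7+5 = 21; finish 21 hours.

21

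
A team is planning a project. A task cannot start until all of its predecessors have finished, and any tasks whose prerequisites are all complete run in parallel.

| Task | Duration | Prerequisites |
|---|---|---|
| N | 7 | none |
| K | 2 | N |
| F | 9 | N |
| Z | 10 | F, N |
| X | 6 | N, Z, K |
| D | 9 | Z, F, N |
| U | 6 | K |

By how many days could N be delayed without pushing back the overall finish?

N→F→Z→D = 7+9+10+9 = 35 sets the makespan at 35 days.
Longest path through N: 35 days (earliest finish 7, latest finish 7).
Slack of N = 0 − 0 = 0 days.

0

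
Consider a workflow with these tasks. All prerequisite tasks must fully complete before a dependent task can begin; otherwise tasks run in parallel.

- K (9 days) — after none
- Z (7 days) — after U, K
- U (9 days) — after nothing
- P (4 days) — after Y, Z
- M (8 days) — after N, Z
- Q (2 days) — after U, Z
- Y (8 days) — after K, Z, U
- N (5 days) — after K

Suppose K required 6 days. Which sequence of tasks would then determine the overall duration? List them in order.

Baseline: K→Z→Y→P = 9+7+8+4 = 28 → 28 days.
K lies on that path, so at 6 days the path becomes 25 days.
Now U→Z→Y→P = 9+7+8+4 = 28 is longest, so the finish becomes 28 days.

U, Z, Y, P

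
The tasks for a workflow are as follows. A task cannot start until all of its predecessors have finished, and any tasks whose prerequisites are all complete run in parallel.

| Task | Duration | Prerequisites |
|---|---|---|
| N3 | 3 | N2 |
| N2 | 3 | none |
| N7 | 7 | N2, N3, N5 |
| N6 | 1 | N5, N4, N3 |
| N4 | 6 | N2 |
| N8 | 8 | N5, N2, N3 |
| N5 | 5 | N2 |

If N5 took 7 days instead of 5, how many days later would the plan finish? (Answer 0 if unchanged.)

Baseline: N2→N5→N8 = 3+5+8 = 16 → 16 days.
N5 lies on that path, so at 7 days the path becomes 18 days.
The critical path is still N2→N5→N8; finish is now 18 days.
Change in finish: 18 − 16 = +2 days.

2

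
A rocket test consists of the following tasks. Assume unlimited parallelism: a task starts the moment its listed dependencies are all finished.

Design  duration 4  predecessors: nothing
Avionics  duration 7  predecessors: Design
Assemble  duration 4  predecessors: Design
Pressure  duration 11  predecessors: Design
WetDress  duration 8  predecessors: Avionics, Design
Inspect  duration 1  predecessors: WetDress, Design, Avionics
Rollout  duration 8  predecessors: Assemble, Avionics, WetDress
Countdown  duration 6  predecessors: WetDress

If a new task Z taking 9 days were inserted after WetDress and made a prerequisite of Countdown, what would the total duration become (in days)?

Originally the schedule takes 27 days.
With Z inserted, Countdown now waits for max(WetDress, Z).
New critical path: Design→Avionics→WetDress→Z→Countdown = 4+7+8+9+6 = 34 ⇒ 34 days.

34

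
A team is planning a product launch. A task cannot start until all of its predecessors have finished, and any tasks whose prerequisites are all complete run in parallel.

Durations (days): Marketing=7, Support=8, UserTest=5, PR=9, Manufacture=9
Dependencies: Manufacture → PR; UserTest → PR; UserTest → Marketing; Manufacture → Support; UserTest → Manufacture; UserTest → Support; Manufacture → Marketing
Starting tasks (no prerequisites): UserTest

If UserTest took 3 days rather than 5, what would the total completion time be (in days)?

21

As given, the longest chain is UserTest→Manufacture→PR = 5+9+9 = 23, so the finish is 23 days.
UserTest lies on that path, so at 3 days the path becomes 21 days.
The critical path is still UserTest→Manufacture→PR; finish is now 21 days.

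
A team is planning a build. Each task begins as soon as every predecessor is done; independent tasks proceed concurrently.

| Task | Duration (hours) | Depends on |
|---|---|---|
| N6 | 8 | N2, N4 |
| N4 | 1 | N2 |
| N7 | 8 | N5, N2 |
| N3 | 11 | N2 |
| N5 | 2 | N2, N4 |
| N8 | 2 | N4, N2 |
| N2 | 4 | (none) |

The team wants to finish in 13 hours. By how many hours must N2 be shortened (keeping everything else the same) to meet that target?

Current finish: 15 hours; target: 13.
N2 is on every critical path, so each hour cut from N2 cuts the finish by one (this holds down to a finish of 12).
Need 15 − 13 = 2 hours off N2 → N2 becomes 2 hours, finish becomes 13.

2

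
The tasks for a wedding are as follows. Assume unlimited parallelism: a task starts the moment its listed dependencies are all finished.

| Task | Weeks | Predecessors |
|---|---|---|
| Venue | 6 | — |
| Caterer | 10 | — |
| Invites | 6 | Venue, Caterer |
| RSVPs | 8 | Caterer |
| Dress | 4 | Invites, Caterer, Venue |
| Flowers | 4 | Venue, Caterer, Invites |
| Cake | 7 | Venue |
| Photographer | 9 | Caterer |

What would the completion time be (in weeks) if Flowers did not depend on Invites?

With the dependency in place, Caterer→Invites→Dress = 10+6+4 = 20 sets the finish at 20 weeks.
Without Invites→Flowers, Flowers's earliest start moves from 16 to 10.
After: Caterer→Invites→Dress = 10+6+4 = 20 → 20 weeks.

20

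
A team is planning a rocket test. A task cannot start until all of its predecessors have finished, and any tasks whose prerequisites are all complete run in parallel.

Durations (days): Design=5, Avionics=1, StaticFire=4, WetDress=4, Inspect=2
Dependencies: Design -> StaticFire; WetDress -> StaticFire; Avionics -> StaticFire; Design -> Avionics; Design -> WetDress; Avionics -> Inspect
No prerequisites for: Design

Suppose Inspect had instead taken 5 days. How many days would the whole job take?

As given, the longest chain is Design→WetDress→StaticFire = 5+4+4 = 13, so the finish is 13 days.
The longest path through Inspect is only 8 days, so Inspect has float 5.
That remains the longest chain; total 13 days.

13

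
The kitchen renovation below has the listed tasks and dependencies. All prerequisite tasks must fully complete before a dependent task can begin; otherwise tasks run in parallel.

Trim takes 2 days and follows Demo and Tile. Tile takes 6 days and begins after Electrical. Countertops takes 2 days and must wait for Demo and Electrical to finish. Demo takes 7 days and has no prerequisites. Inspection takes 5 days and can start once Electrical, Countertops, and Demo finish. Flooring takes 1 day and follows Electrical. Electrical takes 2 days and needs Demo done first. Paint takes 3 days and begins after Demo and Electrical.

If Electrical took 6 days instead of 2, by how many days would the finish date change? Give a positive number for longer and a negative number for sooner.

4

Baseline: Demo→Electrical→Tile→Trim = 7+2+6+2 = 17 → 17 days.
Electrical is on the critical path; changing it to 6 makes that path 21 days.
The critical path is still Demo→Electrical→Tile→Trim; finish is now 21 days.
Change in finish: 21 − 17 = +4 days.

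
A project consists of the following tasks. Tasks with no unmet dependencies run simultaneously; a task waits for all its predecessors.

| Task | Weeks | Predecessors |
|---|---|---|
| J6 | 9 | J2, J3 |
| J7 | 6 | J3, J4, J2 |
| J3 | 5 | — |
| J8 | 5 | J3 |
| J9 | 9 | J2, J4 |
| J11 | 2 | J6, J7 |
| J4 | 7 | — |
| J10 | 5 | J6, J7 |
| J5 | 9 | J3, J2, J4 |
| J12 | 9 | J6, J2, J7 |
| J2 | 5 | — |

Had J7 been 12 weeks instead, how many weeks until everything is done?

As given, the longest chain is J2→J6→J12 = 5+9+9 = 23, so the finish is 23 weeks.
J7 is off the critical path — its longest chain is 22 weeks, giving 1 of slack.
Now J4→J7→J12 = 7+12+9 = 28 is longest, so the finish becomes 28 weeks.

28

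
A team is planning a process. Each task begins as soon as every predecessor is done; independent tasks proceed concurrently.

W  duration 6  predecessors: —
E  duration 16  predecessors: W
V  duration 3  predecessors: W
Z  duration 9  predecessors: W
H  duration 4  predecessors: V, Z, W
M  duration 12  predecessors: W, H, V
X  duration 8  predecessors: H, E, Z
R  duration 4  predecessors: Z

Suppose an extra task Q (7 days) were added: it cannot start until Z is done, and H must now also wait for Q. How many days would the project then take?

38

Originally the project takes 31 days.
With Q inserted, H now waits for max(V, Z, W, Q).
New critical path: W→Z→Q→H→M = 6+9+7+4+12 = 38 ⇒ 38 days.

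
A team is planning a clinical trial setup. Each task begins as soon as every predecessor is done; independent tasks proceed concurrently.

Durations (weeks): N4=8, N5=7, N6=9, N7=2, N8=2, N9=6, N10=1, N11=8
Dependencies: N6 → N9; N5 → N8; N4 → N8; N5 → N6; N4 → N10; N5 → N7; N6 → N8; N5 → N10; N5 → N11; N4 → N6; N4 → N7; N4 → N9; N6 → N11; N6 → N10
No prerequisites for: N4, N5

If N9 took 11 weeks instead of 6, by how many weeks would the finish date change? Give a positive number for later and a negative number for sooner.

3

Baseline: N4→N6→N11 = 8+9+8 = 25 → 25 weeks.
The longest path through N9 is only 23 weeks, so N9 has float 2.
New critical path: N4→N6→N9 = 8+9+11 = 28 ⇒ 28 weeks.
Change in finish: 28 − 25 = +3 weeks.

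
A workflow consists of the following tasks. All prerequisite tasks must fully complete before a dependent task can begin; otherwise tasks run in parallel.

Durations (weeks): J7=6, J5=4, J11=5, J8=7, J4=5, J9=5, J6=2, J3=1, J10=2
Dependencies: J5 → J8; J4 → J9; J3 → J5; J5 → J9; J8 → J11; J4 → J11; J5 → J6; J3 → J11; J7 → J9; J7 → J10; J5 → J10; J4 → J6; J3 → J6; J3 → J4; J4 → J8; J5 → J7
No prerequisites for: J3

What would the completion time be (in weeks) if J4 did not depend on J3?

17

Before: longest chain J3→J4→J8→J11 = 1+5+7+5 = 18, finish 18.
Without J3→J4, J4's earliest start moves from 1 to 0.
New critical path: J3→J5→J8→J11 = 1+4+7+5 = 17 ⇒ 17 weeks.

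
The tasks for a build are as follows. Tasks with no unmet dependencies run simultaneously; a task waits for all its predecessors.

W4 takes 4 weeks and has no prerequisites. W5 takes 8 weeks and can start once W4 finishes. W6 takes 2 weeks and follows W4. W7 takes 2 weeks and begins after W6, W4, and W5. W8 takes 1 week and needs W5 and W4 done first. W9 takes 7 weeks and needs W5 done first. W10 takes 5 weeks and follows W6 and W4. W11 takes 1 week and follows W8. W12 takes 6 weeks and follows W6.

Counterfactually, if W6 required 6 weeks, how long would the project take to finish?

19

As given, the longest chain is W4→W5→W9 = 4+8+7 = 19, so the finish is 19 weeks.
W6 is off the critical path — its longest chain is 12 weeks, giving 7 of slack.
That remains the longest chain; total 19 weeks.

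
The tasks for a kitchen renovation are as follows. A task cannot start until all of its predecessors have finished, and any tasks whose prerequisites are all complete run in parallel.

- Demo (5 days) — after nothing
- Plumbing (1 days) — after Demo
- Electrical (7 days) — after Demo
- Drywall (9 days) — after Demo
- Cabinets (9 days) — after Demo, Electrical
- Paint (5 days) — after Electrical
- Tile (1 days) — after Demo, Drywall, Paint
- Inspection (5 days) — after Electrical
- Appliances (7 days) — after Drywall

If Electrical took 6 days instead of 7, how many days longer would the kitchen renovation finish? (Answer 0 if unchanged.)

As given, the longest chain is Demo→Electrical→Cabinets = 5+7+9 = 21, so the finish is 21 days.
Electrical is on the critical path; changing it to 6 makes that path 20 days.
New critical path: Demo→Drywall→Appliances = 5+9+7 = 21 ⇒ 21 days.
Change in finish: 21 − 21 = +0 days.

0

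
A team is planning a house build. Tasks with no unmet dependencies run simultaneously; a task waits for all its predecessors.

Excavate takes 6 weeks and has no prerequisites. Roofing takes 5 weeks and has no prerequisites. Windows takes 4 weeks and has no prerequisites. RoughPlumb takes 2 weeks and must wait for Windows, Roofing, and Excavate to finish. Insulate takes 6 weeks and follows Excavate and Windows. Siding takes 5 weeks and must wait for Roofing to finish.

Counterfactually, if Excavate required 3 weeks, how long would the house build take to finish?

The binding path is Excavate→Insulate = 6+6 = 12; finish at 12 weeks.
Excavate is on the critical path; changing it to 3 makes that path 9 weeks.
New critical path: Roofing→Siding = 5+5 = 10 ⇒ 10 weeks.

10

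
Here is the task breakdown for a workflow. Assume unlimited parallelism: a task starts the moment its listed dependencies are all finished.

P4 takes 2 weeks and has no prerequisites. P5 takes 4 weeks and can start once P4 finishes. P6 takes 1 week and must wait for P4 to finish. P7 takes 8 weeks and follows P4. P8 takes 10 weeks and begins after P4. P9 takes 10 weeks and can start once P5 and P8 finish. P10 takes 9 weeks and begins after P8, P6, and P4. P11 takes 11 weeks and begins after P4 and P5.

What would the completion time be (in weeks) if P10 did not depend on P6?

Original critical path: P4→P8→P9 = 2+10+10 = 22 ⇒ 22 weeks.
Dropping P6→P10 doesn't change P10's earliest start (12); another predecessor still binds.
New critical path: P4→P8→P9 = 2+10+10 = 22 ⇒ 22 weeks.

22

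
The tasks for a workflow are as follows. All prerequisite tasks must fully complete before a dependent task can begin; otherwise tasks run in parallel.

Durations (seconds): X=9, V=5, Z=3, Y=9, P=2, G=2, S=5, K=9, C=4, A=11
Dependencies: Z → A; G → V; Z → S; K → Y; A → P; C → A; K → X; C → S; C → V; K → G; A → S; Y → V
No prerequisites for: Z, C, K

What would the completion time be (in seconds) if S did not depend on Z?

Original critical path: K→Y→V = 9+9+5 = 23 ⇒ 23 seconds.
Dropping Z→S doesn't change S's earliest start (15); another predecessor still binds.
The longest chain is now K→Y→V = 9+9+5 = 23, so the schedule takes 23 seconds.

23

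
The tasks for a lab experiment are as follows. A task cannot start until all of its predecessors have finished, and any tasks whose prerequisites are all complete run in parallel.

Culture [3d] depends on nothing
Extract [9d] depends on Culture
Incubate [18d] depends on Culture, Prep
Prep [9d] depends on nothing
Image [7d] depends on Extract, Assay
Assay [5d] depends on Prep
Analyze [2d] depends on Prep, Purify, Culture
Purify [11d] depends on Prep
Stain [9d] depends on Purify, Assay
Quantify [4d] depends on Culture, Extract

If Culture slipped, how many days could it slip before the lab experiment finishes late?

Prep→Purify→Stain = 9+11+9 = 29 sets the makespan at 29 days.
Longest path through Culture: 21 days (earliest finish 3, latest finish 11).
Float = 29 − 21 = 8.

8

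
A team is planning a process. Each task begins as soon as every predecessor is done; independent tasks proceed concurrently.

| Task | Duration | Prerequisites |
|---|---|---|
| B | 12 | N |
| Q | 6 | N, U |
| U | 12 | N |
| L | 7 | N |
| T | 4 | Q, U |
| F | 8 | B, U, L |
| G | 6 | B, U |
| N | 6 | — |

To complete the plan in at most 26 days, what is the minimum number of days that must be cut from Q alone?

2

Current finish: 28 days; target: 26.
Q is on every critical path, so each day cut from Q cuts the finish by one (this holds down to a finish of 26).
Need 28 − 26 = 2 days off Q → Q becomes 4 days, finish becomes 26.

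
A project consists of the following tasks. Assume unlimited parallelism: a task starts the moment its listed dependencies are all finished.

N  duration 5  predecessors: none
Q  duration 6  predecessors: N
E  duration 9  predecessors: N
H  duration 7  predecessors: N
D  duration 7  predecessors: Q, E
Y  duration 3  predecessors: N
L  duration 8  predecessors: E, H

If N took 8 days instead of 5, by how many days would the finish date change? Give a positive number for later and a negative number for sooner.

Baseline: N→E→L = 5+9+8 = 22 → 22 days.
Since N is critical, the +3 change carries straight to that chain (now 25 days).
That remains the longest chain; total 25 days.
Change in finish: 25 − 22 = +3 days.

3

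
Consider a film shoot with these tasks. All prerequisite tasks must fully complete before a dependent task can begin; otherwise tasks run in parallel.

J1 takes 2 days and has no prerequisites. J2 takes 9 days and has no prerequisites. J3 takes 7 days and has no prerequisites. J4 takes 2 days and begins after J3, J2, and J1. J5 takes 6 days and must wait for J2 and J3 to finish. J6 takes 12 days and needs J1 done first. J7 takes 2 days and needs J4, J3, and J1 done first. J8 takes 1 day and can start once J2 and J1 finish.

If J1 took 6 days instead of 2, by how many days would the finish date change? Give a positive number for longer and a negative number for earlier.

3

Baseline: J2→J5 = 9+6 = 15 → 15 days.
The longest path through J1 is only 14 days, so J1 has float 1.
New critical path: J1→J6 = 6+12 = 18 ⇒ 18 days.
Change in finish: 18 − 15 = +3 days.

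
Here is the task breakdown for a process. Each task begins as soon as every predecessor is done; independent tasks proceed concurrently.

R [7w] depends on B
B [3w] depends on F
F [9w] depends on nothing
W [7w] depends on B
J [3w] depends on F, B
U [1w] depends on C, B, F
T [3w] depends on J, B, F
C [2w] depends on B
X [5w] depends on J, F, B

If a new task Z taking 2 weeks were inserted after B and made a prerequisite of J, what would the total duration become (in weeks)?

Originally the plan takes 20 weeks.
With Z inserted, J now waits for max(F, B, Z).
New critical path: F→B→Z→J→X = 9+3+2+3+5 = 22 ⇒ 22 weeks.

22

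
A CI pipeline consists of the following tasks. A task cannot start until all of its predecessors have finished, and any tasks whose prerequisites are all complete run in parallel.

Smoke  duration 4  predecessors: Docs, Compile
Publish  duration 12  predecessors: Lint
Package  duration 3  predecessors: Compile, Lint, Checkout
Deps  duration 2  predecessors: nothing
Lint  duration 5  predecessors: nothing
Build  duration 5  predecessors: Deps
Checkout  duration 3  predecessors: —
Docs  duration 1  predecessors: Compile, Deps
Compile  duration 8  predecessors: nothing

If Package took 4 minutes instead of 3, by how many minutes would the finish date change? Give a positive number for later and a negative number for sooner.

Actual critical path: Lint→Publish = 5+12 = 17 ⇒ 17 minutes.
The longest path through Package is only 11 minutes, so Package has float 6.
That remains the longest chain; total 17 minutes.
Change in finish: 17 − 17 = +0 minutes.

0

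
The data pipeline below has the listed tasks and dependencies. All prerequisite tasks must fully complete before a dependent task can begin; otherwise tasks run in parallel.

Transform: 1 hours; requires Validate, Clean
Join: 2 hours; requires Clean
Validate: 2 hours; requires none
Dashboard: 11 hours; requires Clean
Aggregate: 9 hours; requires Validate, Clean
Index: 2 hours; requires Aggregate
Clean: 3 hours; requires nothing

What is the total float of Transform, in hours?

10

The longest chain is Clean→Aggregate→Index = 3+9+2 = 14; overall finish 14 hours.
The longest chain containing Transform totals 4 hours.
Float = 14 − 4 = 10.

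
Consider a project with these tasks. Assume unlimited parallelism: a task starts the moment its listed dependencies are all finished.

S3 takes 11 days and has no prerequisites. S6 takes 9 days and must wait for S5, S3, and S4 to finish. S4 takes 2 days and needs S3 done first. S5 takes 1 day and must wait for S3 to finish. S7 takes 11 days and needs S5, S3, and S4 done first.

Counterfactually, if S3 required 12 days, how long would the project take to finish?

25

As given, the longest chain is S3→S4→S7 = 11+2+11 = 24, so the finish is 24 days.
S3 is on the critical path; changing it to 12 makes that path 25 days.
That remains the longest chain; total 25 days.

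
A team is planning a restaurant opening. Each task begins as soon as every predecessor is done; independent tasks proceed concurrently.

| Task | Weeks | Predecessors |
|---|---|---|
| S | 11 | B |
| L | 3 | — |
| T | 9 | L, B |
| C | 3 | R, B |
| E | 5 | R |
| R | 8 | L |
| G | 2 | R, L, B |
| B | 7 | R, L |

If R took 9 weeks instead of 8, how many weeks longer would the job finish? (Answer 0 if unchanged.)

Critical path before the change: L→R→B→S = 3+8+7+11 = 29 giving 29 weeks.
R lies on that path, so at 9 weeks the path becomes 30 weeks.
The critical path is still L→R→B→S; finish is now 30 weeks.
Change in finish: 30 − 29 = +1 weeks.

1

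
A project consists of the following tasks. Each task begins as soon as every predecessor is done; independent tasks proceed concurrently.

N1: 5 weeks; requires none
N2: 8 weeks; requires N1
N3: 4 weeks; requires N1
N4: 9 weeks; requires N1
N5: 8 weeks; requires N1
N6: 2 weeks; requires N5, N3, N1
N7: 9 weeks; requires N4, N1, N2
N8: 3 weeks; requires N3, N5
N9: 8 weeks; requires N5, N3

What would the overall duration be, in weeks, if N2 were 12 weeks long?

26

Baseline: N1→N4→N7 = 5+9+9 = 23 → 23 weeks.
N2 is off the critical path — its longest chain is 22 weeks, giving 1 of slack.
New critical path: N1→N2→N7 = 5+12+9 = 26 ⇒ 26 weeks.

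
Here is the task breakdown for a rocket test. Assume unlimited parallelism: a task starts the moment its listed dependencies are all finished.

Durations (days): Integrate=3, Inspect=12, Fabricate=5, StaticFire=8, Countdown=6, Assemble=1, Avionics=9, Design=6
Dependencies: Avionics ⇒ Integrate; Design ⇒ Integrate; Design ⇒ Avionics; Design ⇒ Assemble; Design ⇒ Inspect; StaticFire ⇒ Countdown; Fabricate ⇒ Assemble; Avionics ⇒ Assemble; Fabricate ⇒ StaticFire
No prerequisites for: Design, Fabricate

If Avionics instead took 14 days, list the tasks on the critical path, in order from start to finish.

Design, Avionics, Integrate

The binding path is Fabricate→StaticFire→Countdown = 5+8+6 = 19; finish at 19 days.
Avionics is off the critical path — its longest chain is 18 days, giving 1 of slack.
The binding chain switches to Design→Avionics→Integrate = 6+14+3 = 23; finish 23 days.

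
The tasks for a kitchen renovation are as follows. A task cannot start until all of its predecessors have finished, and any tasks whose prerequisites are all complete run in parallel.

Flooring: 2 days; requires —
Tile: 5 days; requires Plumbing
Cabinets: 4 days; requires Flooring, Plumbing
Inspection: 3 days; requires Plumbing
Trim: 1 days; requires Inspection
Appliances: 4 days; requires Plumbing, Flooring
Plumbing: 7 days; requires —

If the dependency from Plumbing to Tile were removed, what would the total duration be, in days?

Original critical path: Plumbing→Tile = 7+5 = 12 ⇒ 12 days.
Without Plumbing→Tile, Tile's earliest start moves from 7 to 0.
After: Plumbing→Cabinets = 7+4 = 11 → 11 days.

11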